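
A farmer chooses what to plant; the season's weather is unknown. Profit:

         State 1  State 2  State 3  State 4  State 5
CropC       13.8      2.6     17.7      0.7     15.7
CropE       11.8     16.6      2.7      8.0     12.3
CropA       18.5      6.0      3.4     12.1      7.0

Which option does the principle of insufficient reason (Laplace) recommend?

Row averages: CropC=10.1, CropE=10.28, CropA=9.4
Highest average = 10.28 → CropE.

CropE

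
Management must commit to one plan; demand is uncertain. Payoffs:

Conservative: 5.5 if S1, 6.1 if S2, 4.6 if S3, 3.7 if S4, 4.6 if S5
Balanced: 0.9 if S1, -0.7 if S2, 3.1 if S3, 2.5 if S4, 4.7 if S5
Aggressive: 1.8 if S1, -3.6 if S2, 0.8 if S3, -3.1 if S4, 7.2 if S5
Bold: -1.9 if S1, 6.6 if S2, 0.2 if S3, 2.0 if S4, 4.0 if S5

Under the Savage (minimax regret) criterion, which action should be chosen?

Conservative

Column bests: S1=5.5, S2=6.6, S3=4.6, S4=3.7, S5=7.2.
Conservative regrets: 0.0, 0.5, 0.0, 0.0, 2.6 → max 2.6
Balanced regrets: 4.6, 7.3, 1.5, 1.2, 2.5 → max 7.3
Aggressive regrets: 3.7, 10.2, 3.8, 6.8, 0.0 → max 10.2
Bold regrets: 7.4, 0.0, 4.4, 1.7, 3.2 → max 7.4
Smallest max regret = 2.6 → Conservative.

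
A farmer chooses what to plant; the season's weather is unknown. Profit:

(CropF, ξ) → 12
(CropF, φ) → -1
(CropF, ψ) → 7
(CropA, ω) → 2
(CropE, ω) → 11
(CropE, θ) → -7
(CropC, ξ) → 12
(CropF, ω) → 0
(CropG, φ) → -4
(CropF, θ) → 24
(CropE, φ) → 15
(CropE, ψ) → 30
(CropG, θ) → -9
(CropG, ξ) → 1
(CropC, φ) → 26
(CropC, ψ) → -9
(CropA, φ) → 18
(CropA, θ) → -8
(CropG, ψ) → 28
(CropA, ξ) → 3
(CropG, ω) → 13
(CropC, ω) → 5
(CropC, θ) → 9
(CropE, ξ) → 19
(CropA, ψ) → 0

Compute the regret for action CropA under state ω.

Best payoff under ω is 13.
Regret = 13 − 2 = 11.

11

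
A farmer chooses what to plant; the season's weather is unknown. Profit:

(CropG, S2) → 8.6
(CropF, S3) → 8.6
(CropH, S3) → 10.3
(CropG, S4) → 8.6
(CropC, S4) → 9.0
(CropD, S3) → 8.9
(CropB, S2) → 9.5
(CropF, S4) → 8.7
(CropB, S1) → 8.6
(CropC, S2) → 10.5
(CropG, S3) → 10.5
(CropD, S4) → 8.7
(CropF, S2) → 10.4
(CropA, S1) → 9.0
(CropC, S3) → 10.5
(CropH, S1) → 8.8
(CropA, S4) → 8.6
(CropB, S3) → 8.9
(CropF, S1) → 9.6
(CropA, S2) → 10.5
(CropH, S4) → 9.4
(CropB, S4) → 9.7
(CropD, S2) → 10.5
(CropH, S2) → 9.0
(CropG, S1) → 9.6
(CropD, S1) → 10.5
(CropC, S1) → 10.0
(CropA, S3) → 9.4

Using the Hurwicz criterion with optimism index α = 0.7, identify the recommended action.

CropA: 0.7·10.5 + 0.3·8.6 = 9.93
CropD: 0.7·10.5 + 0.3·8.7 = 9.96
CropB: 0.7·9.7 + 0.3·8.6 = 9.37
CropC: 0.7·10.5 + 0.3·9.0 = 10.05
CropG: 0.7·10.5 + 0.3·8.6 = 9.93
CropH: 0.7·10.3 + 0.3·8.8 = 9.85
CropF: 0.7·10.4 + 0.3·8.6 = 9.86
Highest Hurwicz score = 10.05 → CropC.

CropC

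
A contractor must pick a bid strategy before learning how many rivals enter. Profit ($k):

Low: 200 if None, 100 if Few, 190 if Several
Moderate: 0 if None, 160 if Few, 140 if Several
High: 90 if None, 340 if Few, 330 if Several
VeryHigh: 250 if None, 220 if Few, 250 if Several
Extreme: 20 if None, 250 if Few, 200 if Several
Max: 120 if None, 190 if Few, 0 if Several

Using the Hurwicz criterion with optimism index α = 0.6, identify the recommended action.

High

Low: 0.6·200 + 0.4·100 = 160
Moderate: 0.6·160 + 0.4·0 = 96
High: 0.6·340 + 0.4·90 = 240
VeryHigh: 0.6·250 + 0.4·220 = 238
Extreme: 0.6·250 + 0.4·20 = 158
Max: 0.6·190 + 0.4·0 = 114
Highest Hurwicz score = 240 → High.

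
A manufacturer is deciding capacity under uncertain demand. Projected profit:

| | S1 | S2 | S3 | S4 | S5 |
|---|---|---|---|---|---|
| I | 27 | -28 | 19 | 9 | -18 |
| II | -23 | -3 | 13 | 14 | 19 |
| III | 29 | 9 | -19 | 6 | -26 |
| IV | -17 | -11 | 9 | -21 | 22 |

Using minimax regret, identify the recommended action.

I

Column bests: S1=29, S2=9, S3=19, S4=14, S5=22.
I regrets: 2, 37, 0, 5, 40 → max 40
II regrets: 52, 12, 6, 0, 3 → max 52
III regrets: 0, 0, 38, 8, 48 → max 48
IV regrets: 46, 20, 10, 35, 0 → max 46
Smallest max regret = 40 → I.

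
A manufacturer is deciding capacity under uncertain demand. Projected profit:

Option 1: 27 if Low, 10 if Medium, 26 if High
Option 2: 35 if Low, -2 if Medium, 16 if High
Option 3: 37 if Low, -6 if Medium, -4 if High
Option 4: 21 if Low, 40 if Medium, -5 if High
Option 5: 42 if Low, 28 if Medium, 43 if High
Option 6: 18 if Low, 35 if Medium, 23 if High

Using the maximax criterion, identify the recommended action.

Row maxima: Option 1=27, Option 2=35, Option 3=37, Option 4=40, Option 5=43, Option 6=35
Best best-case = 43 → Option 5.

Option 5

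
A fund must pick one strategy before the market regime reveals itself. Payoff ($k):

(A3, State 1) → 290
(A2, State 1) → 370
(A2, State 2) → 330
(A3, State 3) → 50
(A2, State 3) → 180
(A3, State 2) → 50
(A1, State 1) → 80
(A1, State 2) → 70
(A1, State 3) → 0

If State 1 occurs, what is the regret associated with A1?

Best payoff under State 1 is 370.
Regret = 370 − 80 = 290.

290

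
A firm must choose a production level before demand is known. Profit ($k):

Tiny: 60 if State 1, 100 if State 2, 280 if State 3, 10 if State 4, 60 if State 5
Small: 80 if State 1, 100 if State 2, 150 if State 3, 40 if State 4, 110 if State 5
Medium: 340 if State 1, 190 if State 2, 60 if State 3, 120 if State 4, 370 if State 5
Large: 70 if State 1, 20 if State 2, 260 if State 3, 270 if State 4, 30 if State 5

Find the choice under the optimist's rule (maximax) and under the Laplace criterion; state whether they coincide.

maximax → Medium; laplace → Medium (agree)

Row maxima: Tiny=280, Small=150, Medium=370, Large=270
Best best-case = 370 → Medium.
Row averages: Tiny=102, Small=96, Medium=216, Large=130
Highest average = 216 → Medium.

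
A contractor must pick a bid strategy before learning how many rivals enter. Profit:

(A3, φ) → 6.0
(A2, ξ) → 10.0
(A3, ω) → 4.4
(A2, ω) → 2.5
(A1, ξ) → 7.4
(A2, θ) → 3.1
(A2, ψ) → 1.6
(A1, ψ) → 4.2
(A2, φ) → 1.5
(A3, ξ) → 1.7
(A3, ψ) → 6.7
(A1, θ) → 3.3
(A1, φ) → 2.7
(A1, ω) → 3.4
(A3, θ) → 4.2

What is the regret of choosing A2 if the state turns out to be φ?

4.5

Best payoff under φ is 6.0.
Regret = 6.0 − 1.5 = 4.5.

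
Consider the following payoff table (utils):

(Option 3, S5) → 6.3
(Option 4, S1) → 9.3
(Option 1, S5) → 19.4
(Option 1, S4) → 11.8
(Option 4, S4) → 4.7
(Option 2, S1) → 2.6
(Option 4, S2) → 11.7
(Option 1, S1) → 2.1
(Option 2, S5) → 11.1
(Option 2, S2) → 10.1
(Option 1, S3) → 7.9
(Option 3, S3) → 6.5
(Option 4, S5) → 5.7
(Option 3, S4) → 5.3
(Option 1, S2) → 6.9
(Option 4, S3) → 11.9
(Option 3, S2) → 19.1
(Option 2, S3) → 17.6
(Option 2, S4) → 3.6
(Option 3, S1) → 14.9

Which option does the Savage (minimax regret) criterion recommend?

Option 2

Column bests: S1=14.9, S2=19.1, S3=17.6, S4=11.8, S5=19.4.
Option 1 regrets: 12.8, 12.2, 9.7, 0.0, 0.0 → max 12.8
Option 2 regrets: 12.3, 9.0, 0.0, 8.2, 8.3 → max 12.3
Option 3 regrets: 0.0, 0.0, 11.1, 6.5, 13.1 → max 13.1
Option 4 regrets: 5.6, 7.4, 5.7, 7.1, 13.7 → max 13.7
Smallest max regret = 12.3 → Option 2.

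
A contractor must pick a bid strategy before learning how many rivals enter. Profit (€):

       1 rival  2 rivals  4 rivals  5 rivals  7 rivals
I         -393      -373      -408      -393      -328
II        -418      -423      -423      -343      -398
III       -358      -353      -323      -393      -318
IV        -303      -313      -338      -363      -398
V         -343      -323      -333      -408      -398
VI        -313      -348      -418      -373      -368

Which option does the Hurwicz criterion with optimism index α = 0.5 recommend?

I: 0.5·(-328) + 0.5·(-408) = -368
II: 0.5·(-343) + 0.5·(-423) = -383
III: 0.5·(-318) + 0.5·(-393) = -355.5
IV: 0.5·(-303) + 0.5·(-398) = -350.5
V: 0.5·(-323) + 0.5·(-408) = -365.5
VI: 0.5·(-313) + 0.5·(-418) = -365.5
Highest Hurwicz score = -350.5 → IV.

IV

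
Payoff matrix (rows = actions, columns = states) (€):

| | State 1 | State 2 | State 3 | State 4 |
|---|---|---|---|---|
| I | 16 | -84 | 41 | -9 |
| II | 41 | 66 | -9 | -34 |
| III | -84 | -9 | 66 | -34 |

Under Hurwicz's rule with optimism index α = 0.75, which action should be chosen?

I: 0.75·41 + 0.25·(-84) = 9.75
II: 0.75·66 + 0.25·(-34) = 41
III: 0.75·66 + 0.25·(-84) = 28.5
Highest Hurwicz score = 41 → II.

II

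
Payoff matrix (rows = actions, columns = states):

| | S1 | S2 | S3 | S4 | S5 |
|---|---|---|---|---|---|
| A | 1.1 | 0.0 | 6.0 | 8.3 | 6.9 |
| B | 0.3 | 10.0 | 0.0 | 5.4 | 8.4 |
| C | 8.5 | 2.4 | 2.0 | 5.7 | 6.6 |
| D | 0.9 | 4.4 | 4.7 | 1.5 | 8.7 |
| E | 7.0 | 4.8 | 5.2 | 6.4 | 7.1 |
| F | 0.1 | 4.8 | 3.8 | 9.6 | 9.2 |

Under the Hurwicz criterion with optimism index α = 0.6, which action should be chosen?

E

A: 0.6·8.3 + 0.4·0.0 = 4.98
B: 0.6·10.0 + 0.4·0.0 = 6
C: 0.6·8.5 + 0.4·2.0 = 5.9
D: 0.6·8.7 + 0.4·0.9 = 5.58
E: 0.6·7.1 + 0.4·4.8 = 6.18
F: 0.6·9.6 + 0.4·0.1 = 5.8
Highest Hurwicz score = 6.18 → E.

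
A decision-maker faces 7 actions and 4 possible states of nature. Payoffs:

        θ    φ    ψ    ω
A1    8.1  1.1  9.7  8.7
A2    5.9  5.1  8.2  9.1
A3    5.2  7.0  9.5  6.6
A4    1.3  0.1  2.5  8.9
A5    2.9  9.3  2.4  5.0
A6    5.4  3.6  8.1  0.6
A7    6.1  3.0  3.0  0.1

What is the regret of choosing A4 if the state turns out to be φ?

Best payoff under φ is 9.3.
Regret = 9.3 − 0.1 = 9.2.

9.2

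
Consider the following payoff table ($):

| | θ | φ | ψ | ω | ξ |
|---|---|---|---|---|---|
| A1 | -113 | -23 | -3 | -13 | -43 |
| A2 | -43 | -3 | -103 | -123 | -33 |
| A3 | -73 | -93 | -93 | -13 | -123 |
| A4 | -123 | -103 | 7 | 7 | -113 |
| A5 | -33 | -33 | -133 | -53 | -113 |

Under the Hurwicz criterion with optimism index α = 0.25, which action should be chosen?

A1

A1: 0.25·(-3) + 0.75·(-113) = -85.5
A2: 0.25·(-3) + 0.75·(-123) = -93
A3: 0.25·(-13) + 0.75·(-123) = -95.5
A4: 0.25·7 + 0.75·(-123) = -90.5
A5: 0.25·(-33) + 0.75·(-133) = -108
Highest Hurwicz score = -85.5 → A1.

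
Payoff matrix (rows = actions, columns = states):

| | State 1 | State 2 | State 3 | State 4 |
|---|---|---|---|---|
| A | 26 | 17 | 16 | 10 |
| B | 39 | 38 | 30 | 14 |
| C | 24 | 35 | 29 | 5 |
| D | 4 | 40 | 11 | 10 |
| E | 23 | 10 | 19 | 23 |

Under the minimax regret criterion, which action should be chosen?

B

Column bests: State 1=39, State 2=40, State 3=30, State 4=23.
A regrets: 13, 23, 14, 13 → max 23
B regrets: 0, 2, 0, 9 → max 9
C regrets: 15, 5, 1, 18 → max 18
D regrets: 35, 0, 19, 13 → max 35
E regrets: 16, 30, 11, 0 → max 30
Smallest max regret = 9 → B.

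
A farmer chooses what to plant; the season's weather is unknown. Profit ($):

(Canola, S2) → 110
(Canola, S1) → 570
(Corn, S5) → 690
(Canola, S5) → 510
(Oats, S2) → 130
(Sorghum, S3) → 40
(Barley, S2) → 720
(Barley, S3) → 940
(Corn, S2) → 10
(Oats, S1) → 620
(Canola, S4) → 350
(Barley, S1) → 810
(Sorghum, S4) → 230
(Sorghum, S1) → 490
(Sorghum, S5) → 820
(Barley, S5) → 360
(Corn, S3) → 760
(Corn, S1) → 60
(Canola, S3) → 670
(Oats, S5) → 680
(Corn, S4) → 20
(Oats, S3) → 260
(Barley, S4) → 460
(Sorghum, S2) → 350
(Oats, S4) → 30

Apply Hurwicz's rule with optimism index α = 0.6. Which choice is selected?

Barley

Oats: 0.6·680 + 0.4·30 = 420
Sorghum: 0.6·820 + 0.4·40 = 508
Corn: 0.6·760 + 0.4·10 = 460
Canola: 0.6·670 + 0.4·110 = 446
Barley: 0.6·940 + 0.4·360 = 708
Highest Hurwicz score = 708 → Barley.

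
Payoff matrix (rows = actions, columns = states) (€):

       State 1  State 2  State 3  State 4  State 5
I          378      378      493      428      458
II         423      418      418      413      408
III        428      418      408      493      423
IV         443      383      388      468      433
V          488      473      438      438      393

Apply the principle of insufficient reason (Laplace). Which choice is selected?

V

Row averages: I=427, II=416, III=434, IV=423, V=446
Highest average = 446 → V.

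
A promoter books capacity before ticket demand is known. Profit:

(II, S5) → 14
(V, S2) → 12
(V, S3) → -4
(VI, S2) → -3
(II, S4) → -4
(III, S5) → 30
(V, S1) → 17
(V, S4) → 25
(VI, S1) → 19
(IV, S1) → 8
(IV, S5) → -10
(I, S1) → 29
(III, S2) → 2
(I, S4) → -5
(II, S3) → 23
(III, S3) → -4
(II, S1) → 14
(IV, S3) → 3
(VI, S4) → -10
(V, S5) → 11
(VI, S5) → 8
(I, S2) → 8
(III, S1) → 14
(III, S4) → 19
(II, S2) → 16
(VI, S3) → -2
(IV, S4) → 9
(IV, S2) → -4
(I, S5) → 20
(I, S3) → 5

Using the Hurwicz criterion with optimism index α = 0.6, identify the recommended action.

I: 0.6·29 + 0.4·(-5) = 15.4
II: 0.6·23 + 0.4·(-4) = 12.2
III: 0.6·30 + 0.4·(-4) = 16.4
IV: 0.6·9 + 0.4·(-10) = 1.4
V: 0.6·25 + 0.4·(-4) = 13.4
VI: 0.6·19 + 0.4·(-10) = 7.4
Highest Hurwicz score = 16.4 → III.

III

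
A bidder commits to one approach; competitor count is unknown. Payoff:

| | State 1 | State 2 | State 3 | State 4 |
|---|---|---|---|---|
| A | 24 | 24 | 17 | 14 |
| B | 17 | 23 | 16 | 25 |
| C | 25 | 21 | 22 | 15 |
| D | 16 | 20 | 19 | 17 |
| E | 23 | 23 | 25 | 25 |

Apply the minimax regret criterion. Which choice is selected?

E

Column bests: State 1=25, State 2=24, State 3=25, State 4=25.
A regrets: 1, 0, 8, 11 → max 11
B regrets: 8, 1, 9, 0 → max 9
C regrets: 0, 3, 3, 10 → max 10
D regrets: 9, 4, 6, 8 → max 9
E regrets: 2, 1, 0, 0 → max 2
Smallest max regret = 2 → E.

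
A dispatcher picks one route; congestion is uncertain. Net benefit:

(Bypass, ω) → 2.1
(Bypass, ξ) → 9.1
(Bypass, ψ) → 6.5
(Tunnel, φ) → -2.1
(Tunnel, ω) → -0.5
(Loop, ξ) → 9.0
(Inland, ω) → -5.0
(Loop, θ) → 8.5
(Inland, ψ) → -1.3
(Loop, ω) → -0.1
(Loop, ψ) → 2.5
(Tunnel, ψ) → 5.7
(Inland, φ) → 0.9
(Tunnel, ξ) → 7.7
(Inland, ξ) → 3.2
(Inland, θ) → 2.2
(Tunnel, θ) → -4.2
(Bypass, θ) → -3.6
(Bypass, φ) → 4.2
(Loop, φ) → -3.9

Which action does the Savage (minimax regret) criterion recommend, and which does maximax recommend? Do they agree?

Column bests: θ=8.5, φ=4.2, ψ=6.5, ω=2.1, ξ=9.1.
Inland regrets: 6.3, 3.3, 7.8, 7.1, 5.9 → max 7.8
Tunnel regrets: 12.7, 6.3, 0.8, 2.6, 1.4 → max 12.7
Loop regrets: 0.0, 8.1, 4.0, 2.2, 0.1 → max 8.1
Bypass regrets: 12.1, 0.0, 0.0, 0.0, 0.0 → max 12.1
Smallest max regret = 7.8 → Inland.
Row maxima: Inland=3.2, Tunnel=7.7, Loop=9.0, Bypass=9.1
Best best-case = 9.1 → Bypass.

minimax regret → Inland; maximax → Bypass (disagree)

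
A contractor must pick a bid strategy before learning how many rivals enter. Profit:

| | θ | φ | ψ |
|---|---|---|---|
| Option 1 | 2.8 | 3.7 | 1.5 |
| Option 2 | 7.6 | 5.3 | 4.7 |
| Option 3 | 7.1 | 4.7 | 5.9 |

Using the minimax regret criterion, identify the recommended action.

Option 3

Column bests: θ=7.6, φ=5.3, ψ=5.9.
Option 1 regrets: 4.8, 1.6, 4.4 → max 4.8
Option 2 regrets: 0.0, 0.0, 1.2 → max 1.2
Option 3 regrets: 0.5, 0.6, 0.0 → max 0.6
Smallest max regret = 0.6 → Option 3.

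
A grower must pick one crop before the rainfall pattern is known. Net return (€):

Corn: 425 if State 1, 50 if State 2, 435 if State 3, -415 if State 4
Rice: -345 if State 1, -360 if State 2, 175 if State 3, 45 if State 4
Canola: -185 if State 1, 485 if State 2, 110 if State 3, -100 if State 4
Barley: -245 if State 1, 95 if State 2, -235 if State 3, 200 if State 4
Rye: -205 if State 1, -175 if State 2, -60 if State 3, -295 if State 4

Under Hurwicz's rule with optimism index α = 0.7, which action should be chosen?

Canola

Corn: 0.7·435 + 0.3·(-415) = 180
Rice: 0.7·175 + 0.3·(-360) = 14.5
Canola: 0.7·485 + 0.3·(-185) = 284
Barley: 0.7·200 + 0.3·(-245) = 66.5
Rye: 0.7·(-60) + 0.3·(-295) = -130.5
Highest Hurwicz score = 284 → Canola.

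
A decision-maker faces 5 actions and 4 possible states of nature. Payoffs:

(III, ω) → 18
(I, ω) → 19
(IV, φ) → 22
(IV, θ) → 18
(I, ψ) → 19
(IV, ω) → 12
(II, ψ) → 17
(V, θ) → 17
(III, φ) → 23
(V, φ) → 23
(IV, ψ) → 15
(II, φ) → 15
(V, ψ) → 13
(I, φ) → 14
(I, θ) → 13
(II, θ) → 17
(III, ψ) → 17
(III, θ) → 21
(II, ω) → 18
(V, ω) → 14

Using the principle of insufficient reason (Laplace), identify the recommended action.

III

Row averages: I=16.25, II=16.75, III=19.75, IV=16.75, V=16.75
Highest average = 19.75 → III.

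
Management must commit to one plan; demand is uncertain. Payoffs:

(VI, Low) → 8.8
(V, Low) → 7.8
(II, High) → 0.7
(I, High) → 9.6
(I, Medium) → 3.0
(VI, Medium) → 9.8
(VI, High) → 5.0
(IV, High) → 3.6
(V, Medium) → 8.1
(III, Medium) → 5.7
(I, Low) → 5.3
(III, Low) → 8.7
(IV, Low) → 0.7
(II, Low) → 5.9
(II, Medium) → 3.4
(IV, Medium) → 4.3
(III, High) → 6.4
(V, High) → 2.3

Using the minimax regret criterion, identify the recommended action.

III

Column bests: Low=8.8, Medium=9.8, High=9.6.
I regrets: 3.5, 6.8, 0.0 → max 6.8
II regrets: 2.9, 6.4, 8.9 → max 8.9
III regrets: 0.1, 4.1, 3.2 → max 4.1
IV regrets: 8.1, 5.5, 6.0 → max 8.1
V regrets: 1.0, 1.7, 7.3 → max 7.3
VI regrets: 0.0, 0.0, 4.6 → max 4.6
Smallest max regret = 4.1 → III.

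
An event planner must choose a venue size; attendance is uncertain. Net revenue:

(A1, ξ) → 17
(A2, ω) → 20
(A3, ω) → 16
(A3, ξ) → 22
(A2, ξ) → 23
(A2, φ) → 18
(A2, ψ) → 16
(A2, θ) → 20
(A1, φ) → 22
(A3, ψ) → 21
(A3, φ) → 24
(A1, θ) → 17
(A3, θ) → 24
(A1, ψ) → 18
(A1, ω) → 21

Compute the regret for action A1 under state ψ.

3

Best payoff under ψ is 21.
Regret = 21 − 18 = 3.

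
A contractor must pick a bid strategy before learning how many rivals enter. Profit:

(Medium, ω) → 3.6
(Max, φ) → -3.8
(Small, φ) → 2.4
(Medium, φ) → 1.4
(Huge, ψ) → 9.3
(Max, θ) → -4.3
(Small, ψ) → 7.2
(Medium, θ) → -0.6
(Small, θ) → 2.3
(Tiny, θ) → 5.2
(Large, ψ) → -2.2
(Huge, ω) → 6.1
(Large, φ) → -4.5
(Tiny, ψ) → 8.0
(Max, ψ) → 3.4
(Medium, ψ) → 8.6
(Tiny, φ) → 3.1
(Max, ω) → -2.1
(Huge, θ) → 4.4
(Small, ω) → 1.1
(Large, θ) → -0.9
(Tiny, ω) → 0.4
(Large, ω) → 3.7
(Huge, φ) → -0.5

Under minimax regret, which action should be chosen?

Huge

Column bests: θ=5.2, φ=3.1, ψ=9.3, ω=6.1.
Tiny regrets: 0.0, 0.0, 1.3, 5.7 → max 5.7
Small regrets: 2.9, 0.7, 2.1, 5.0 → max 5.0
Medium regrets: 5.8, 1.7, 0.7, 2.5 → max 5.8
Large regrets: 6.1, 7.6, 11.5, 2.4 → max 11.5
Huge regrets: 0.8, 3.6, 0.0, 0.0 → max 3.6
Max regrets: 9.5, 6.9, 5.9, 8.2 → max 9.5
Smallest max regret = 3.6 → Huge.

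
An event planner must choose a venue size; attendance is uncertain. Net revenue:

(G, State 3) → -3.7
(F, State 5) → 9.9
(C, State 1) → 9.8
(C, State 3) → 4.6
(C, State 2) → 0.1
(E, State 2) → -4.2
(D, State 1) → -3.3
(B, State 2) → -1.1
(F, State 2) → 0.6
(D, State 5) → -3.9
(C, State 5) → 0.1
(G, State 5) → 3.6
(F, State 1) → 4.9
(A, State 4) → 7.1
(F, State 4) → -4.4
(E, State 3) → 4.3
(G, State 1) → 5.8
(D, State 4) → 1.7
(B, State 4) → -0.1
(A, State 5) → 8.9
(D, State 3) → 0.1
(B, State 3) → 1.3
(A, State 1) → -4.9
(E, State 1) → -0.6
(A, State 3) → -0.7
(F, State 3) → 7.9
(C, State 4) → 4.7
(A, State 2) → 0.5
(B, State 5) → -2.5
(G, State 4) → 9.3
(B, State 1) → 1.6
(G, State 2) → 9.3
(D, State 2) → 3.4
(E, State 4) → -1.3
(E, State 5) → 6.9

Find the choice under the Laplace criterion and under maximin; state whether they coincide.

laplace → G; maximin → C (disagree)

Row averages: A=2.18, B=-0.16, C=3.86, D=-0.4, E=1.02, F=3.78, G=4.86
Highest average = 4.86 → G.
Row minima: A=-4.9, B=-2.5, C=0.1, D=-3.9, E=-4.2, F=-4.4, G=-3.7
Best worst-case = 0.1 → C.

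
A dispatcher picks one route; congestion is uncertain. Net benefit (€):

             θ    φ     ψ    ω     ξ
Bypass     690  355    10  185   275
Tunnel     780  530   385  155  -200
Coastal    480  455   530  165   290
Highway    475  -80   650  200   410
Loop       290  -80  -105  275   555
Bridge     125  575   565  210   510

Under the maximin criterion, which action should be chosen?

Coastal

Row minima: Bypass=10, Tunnel=-200, Coastal=165, Highway=-80, Loop=-105, Bridge=125
Best worst-case = 165 → Coastal.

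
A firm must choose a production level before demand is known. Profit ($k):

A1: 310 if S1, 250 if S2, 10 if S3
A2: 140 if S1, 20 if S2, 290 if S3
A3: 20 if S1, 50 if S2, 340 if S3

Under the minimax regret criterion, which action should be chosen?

Column bests: S1=310, S2=250, S3=340.
A1 regrets: 0, 0, 330 → max 330
A2 regrets: 170, 230, 50 → max 230
A3 regrets: 290, 200, 0 → max 290
Smallest max regret = 230 → A2.

A2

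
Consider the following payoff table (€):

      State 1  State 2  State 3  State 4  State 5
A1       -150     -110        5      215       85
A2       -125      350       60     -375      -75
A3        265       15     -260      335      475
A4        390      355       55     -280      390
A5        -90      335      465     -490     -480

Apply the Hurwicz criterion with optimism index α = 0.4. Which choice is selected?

A1: 0.4·215 + 0.6·(-150) = -4
A2: 0.4·350 + 0.6·(-375) = -85
A3: 0.4·475 + 0.6·(-260) = 34
A4: 0.4·390 + 0.6·(-280) = -12
A5: 0.4·465 + 0.6·(-490) = -108
Highest Hurwicz score = 34 → A3.

A3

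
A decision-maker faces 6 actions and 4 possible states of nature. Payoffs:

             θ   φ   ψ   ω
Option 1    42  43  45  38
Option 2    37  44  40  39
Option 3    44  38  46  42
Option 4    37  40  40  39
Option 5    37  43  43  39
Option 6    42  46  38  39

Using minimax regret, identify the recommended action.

Column bests: θ=44, φ=46, ψ=46, ω=42.
Option 1 regrets: 2, 3, 1, 4 → max 4
Option 2 regrets: 7, 2, 6, 3 → max 7
Option 3 regrets: 0, 8, 0, 0 → max 8
Option 4 regrets: 7, 6, 6, 3 → max 7
Option 5 regrets: 7, 3, 3, 3 → max 7
Option 6 regrets: 2, 0, 8, 3 → max 8
Smallest max regret = 4 → Option 1.

Option 1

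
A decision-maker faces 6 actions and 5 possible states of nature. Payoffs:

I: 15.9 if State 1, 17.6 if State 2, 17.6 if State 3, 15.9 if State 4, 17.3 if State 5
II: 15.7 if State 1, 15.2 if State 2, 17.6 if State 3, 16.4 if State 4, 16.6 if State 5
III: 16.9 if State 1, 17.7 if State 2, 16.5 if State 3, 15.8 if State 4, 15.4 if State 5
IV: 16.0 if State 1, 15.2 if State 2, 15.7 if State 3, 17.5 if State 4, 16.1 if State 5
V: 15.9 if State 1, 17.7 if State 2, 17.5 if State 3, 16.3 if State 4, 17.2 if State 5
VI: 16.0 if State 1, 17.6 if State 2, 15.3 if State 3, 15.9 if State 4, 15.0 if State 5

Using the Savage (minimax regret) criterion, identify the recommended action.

Column bests: State 1=16.9, State 2=17.7, State 3=17.6, State 4=17.5, State 5=17.3.
I regrets: 1.0, 0.1, 0.0, 1.6, 0.0 → max 1.6
II regrets: 1.2, 2.5, 0.0, 1.1, 0.7 → max 2.5
III regrets: 0.0, 0.0, 1.1, 1.7, 1.9 → max 1.9
IV regrets: 0.9, 2.5, 1.9, 0.0, 1.2 → max 2.5
V regrets: 1.0, 0.0, 0.1, 1.2, 0.1 → max 1.2
VI regrets: 0.9, 0.1, 2.3, 1.6, 2.3 → max 2.3
Smallest max regret = 1.2 → V.

V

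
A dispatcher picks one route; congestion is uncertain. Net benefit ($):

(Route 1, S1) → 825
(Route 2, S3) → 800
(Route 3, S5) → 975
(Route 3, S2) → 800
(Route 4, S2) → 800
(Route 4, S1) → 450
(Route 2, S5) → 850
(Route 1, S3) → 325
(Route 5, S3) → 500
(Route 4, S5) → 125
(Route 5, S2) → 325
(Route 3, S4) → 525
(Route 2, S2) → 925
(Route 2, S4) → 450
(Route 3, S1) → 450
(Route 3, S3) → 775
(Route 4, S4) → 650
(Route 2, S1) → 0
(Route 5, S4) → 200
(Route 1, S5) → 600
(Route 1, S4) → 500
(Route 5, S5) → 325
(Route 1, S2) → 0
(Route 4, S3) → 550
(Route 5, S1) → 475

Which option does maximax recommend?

Route 3

Row maxima: Route 1=825, Route 2=925, Route 3=975, Route 4=800, Route 5=500
Best best-case = 975 → Route 3.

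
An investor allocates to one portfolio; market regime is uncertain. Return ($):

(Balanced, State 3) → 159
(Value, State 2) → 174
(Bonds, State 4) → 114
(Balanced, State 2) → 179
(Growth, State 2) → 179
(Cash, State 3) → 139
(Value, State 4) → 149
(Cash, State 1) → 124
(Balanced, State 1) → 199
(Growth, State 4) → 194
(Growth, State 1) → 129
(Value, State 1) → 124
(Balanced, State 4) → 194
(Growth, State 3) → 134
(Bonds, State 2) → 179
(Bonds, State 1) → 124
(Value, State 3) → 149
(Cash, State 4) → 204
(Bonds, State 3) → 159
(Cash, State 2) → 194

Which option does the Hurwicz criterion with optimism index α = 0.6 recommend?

Balanced

Value: 0.6·174 + 0.4·124 = 154
Cash: 0.6·204 + 0.4·124 = 172
Growth: 0.6·194 + 0.4·129 = 168
Balanced: 0.6·199 + 0.4·159 = 183
Bonds: 0.6·179 + 0.4·114 = 153
Highest Hurwicz score = 183 → Balanced.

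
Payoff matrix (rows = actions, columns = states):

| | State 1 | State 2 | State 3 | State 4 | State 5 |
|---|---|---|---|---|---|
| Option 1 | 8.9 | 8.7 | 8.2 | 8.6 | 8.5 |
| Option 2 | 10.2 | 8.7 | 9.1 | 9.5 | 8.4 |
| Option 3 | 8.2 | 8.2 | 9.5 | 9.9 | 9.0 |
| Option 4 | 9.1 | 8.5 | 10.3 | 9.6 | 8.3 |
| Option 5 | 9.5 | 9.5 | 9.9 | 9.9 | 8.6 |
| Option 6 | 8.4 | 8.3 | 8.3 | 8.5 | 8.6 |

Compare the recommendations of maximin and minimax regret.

Row minima: Option 1=8.2, Option 2=8.4, Option 3=8.2, Option 4=8.3, Option 5=8.6, Option 6=8.3
Best worst-case = 8.6 → Option 5.
Column bests: State 1=10.2, State 2=9.5, State 3=10.3, State 4=9.9, State 5=9.0.
Option 1 regrets: 1.3, 0.8, 2.1, 1.3, 0.5 → max 2.1
Option 2 regrets: 0.0, 0.8, 1.2, 0.4, 0.6 → max 1.2
Option 3 regrets: 2.0, 1.3, 0.8, 0.0, 0.0 → max 2.0
Option 4 regrets: 1.1, 1.0, 0.0, 0.3, 0.7 → max 1.1
Option 5 regrets: 0.7, 0.0, 0.4, 0.0, 0.4 → max 0.7
Option 6 regrets: 1.8, 1.2, 2.0, 1.4, 0.4 → max 2.0
Smallest max regret = 0.7 → Option 5.

maximin → Option 5; minimax regret → Option 5 (agree)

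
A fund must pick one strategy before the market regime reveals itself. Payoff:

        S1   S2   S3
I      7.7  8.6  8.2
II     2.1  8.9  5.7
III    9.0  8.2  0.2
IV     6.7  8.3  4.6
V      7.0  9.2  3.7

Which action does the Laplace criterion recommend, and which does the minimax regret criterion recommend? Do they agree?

Row averages: I=49/6, II=167/30, III=5.8, IV=98/15, V=199/30
Highest average = 49/6 → I.
Column bests: S1=9.0, S2=9.2, S3=8.2.
I regrets: 1.3, 0.6, 0.0 → max 1.3
II regrets: 6.9, 0.3, 2.5 → max 6.9
III regrets: 0.0, 1.0, 8.0 → max 8.0
IV regrets: 2.3, 0.9, 3.6 → max 3.6
V regrets: 2.0, 0.0, 4.5 → max 4.5
Smallest max regret = 1.3 → I.

laplace → I; minimax regret → I (agree)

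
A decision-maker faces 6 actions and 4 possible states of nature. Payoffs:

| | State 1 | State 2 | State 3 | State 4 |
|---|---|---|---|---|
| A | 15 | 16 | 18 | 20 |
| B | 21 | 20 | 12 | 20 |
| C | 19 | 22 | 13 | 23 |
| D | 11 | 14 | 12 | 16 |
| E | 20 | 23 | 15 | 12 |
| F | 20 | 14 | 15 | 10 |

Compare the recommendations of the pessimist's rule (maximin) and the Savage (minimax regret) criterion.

Row minima: A=15, B=12, C=13, D=11, E=12, F=10
Best worst-case = 15 → A.
Column bests: State 1=21, State 2=23, State 3=18, State 4=23.
A regrets: 6, 7, 0, 3 → max 7
B regrets: 0, 3, 6, 3 → max 6
C regrets: 2, 1, 5, 0 → max 5
D regrets: 10, 9, 6, 7 → max 10
E regrets: 1, 0, 3, 11 → max 11
F regrets: 1, 9, 3, 13 → max 13
Smallest max regret = 5 → C.

maximin → A; minimax regret → C (disagree)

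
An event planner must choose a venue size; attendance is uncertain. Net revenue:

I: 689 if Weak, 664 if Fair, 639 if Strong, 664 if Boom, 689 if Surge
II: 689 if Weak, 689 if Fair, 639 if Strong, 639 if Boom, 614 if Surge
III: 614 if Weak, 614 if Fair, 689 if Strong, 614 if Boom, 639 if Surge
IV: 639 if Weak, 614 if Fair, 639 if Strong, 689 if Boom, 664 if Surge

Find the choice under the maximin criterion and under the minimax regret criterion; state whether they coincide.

maximin → I; minimax regret → I (agree)

Row minima: I=639, II=614, III=614, IV=614
Best worst-case = 639 → I.
Column bests: Weak=689, Fair=689, Strong=689, Boom=689, Surge=689.
I regrets: 0, 25, 50, 25, 0 → max 50
II regrets: 0, 0, 50, 50, 75 → max 75
III regrets: 75, 75, 0, 75, 50 → max 75
IV regrets: 50, 75, 50, 0, 25 → max 75
Smallest max regret = 50 → I.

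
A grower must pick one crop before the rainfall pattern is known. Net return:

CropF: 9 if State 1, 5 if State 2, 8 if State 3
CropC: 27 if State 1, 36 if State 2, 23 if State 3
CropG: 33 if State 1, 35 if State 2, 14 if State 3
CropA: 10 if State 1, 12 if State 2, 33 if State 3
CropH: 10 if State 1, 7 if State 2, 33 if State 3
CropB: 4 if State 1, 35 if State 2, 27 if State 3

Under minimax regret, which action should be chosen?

Column bests: State 1=33, State 2=36, State 3=33.
CropF regrets: 24, 31, 25 → max 31
CropC regrets: 6, 0, 10 → max 10
CropG regrets: 0, 1, 19 → max 19
CropA regrets: 23, 24, 0 → max 24
CropH regrets: 23, 29, 0 → max 29
CropB regrets: 29, 1, 6 → max 29
Smallest max regret = 10 → CropC.

CropC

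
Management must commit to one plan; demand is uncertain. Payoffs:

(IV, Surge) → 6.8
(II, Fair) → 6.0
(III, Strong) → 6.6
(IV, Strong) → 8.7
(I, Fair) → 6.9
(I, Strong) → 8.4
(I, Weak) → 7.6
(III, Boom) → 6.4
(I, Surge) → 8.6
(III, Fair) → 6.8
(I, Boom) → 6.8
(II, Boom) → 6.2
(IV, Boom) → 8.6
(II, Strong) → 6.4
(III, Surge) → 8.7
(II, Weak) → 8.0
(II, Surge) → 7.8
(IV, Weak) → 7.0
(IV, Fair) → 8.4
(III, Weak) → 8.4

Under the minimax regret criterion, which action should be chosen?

Column bests: Weak=8.4, Fair=8.4, Strong=8.7, Boom=8.6, Surge=8.7.
I regrets: 0.8, 1.5, 0.3, 1.8, 0.1 → max 1.8
II regrets: 0.4, 2.4, 2.3, 2.4, 0.9 → max 2.4
III regrets: 0.0, 1.6, 2.1, 2.2, 0.0 → max 2.2
IV regrets: 1.4, 0.0, 0.0, 0.0, 1.9 → max 1.9
Smallest max regret = 1.8 → I.

I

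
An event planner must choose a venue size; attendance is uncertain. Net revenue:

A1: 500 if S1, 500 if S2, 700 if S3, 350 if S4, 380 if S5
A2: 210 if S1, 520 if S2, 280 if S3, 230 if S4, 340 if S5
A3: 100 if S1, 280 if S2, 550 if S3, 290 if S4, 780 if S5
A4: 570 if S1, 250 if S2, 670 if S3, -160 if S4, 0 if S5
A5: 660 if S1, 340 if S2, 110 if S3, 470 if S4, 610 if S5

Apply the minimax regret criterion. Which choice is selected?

Column bests: S1=660, S2=520, S3=700, S4=470, S5=780.
A1 regrets: 160, 20, 0, 120, 400 → max 400
A2 regrets: 450, 0, 420, 240, 440 → max 450
A3 regrets: 560, 240, 150, 180, 0 → max 560
A4 regrets: 90, 270, 30, 630, 780 → max 780
A5 regrets: 0, 180, 590, 0, 170 → max 590
Smallest max regret = 400 → A1.

A1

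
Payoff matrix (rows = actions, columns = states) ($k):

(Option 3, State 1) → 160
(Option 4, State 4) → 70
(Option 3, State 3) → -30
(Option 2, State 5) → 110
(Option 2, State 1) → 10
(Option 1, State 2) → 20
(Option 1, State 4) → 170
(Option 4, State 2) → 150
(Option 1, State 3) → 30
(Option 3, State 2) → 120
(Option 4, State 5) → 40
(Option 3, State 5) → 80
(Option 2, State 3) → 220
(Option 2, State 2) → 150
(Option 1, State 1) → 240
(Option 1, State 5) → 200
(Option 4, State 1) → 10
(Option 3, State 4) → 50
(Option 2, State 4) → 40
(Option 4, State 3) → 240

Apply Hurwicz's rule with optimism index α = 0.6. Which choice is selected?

Option 1

Option 1: 0.6·240 + 0.4·20 = 152
Option 2: 0.6·220 + 0.4·10 = 136
Option 3: 0.6·160 + 0.4·(-30) = 84
Option 4: 0.6·240 + 0.4·10 = 148
Highest Hurwicz score = 152 → Option 1.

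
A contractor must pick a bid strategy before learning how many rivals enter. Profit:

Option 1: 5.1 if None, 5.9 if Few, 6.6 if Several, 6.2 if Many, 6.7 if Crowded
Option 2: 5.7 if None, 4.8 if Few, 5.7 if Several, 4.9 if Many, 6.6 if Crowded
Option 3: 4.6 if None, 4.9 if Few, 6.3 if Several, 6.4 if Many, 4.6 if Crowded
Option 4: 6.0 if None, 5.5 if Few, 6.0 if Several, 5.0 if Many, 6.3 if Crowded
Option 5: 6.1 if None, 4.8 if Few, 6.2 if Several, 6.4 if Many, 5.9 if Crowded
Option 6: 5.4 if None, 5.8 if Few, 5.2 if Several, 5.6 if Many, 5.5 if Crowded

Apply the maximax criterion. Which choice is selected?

Row maxima: Option 1=6.7, Option 2=6.6, Option 3=6.4, Option 4=6.3, Option 5=6.4, Option 6=5.8
Best best-case = 6.7 → Option 1.

Option 1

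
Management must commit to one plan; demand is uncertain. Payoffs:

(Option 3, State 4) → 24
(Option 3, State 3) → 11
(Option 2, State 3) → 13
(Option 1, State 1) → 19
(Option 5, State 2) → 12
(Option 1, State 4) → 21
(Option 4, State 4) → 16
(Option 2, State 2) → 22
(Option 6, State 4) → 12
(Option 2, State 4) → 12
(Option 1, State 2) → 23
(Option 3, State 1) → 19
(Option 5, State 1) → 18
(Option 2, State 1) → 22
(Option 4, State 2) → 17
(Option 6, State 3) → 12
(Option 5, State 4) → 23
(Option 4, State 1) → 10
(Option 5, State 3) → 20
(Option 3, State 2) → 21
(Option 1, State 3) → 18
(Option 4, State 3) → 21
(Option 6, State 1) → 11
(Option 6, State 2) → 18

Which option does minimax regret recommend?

Column bests: State 1=22, State 2=23, State 3=21, State 4=24.
Option 1 regrets: 3, 0, 3, 3 → max 3
Option 2 regrets: 0, 1, 8, 12 → max 12
Option 3 regrets: 3, 2, 10, 0 → max 10
Option 4 regrets: 12, 6, 0, 8 → max 12
Option 5 regrets: 4, 11, 1, 1 → max 11
Option 6 regrets: 11, 5, 9, 12 → max 12
Smallest max regret = 3 → Option 1.

Option 1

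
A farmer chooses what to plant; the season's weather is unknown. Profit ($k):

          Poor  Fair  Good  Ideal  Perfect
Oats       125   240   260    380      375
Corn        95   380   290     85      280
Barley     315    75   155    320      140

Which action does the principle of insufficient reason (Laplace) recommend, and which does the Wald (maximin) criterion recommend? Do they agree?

laplace → Oats; maximin → Oats (agree)

Row averages: Oats=276, Corn=226, Barley=201
Highest average = 276 → Oats.
Row minima: Oats=125, Corn=85, Barley=75
Best worst-case = 125 → Oats.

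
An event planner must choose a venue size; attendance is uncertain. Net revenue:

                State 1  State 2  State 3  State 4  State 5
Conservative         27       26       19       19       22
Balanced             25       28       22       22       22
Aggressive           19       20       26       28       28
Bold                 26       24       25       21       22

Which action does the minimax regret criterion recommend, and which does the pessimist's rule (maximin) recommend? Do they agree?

Column bests: State 1=27, State 2=28, State 3=26, State 4=28, State 5=28.
Conservative regrets: 0, 2, 7, 9, 6 → max 9
Balanced regrets: 2, 0, 4, 6, 6 → max 6
Aggressive regrets: 8, 8, 0, 0, 0 → max 8
Bold regrets: 1, 4, 1, 7, 6 → max 7
Smallest max regret = 6 → Balanced.
Row minima: Conservative=19, Balanced=22, Aggressive=19, Bold=21
Best worst-case = 22 → Balanced.

minimax regret → Balanced; maximin → Balanced (agree)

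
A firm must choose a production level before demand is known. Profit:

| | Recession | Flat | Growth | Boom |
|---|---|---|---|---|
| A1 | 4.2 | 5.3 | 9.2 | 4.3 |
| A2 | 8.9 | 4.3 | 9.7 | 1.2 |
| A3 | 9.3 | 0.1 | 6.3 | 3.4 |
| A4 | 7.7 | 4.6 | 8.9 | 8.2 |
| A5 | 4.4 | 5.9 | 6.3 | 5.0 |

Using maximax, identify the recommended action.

A2

Row maxima: A1=9.2, A2=9.7, A3=9.3, A4=8.9, A5=6.3
Best best-case = 9.7 → A2.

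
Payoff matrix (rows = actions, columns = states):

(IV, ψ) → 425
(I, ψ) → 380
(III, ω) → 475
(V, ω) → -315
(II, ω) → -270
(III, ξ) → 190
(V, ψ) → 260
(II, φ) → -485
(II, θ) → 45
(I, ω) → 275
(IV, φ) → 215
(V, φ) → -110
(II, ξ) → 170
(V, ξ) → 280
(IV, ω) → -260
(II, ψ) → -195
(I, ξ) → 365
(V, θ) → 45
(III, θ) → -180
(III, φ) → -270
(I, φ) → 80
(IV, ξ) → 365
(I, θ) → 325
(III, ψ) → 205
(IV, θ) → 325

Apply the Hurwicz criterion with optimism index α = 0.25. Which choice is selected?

I

I: 0.25·380 + 0.75·80 = 155
II: 0.25·170 + 0.75·(-485) = -321.25
III: 0.25·475 + 0.75·(-270) = -83.75
IV: 0.25·425 + 0.75·(-260) = -88.75
V: 0.25·280 + 0.75·(-315) = -166.25
Highest Hurwicz score = 155 → I.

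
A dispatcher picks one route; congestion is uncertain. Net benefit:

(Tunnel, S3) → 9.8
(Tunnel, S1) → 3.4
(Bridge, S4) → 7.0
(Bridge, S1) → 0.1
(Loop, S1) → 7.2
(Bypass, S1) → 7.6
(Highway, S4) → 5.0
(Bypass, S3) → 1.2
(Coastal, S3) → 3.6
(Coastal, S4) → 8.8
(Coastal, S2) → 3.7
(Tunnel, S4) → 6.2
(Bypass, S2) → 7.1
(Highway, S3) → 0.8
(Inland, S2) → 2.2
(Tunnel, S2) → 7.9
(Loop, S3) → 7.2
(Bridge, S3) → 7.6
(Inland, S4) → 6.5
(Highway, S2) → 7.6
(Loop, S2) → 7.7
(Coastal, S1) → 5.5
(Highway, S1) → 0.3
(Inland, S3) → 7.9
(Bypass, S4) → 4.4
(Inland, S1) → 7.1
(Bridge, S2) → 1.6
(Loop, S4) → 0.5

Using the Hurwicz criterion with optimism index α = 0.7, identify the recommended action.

Coastal: 0.7·8.8 + 0.3·3.6 = 7.24
Bypass: 0.7·7.6 + 0.3·1.2 = 5.68
Highway: 0.7·7.6 + 0.3·0.3 = 5.41
Inland: 0.7·7.9 + 0.3·2.2 = 6.19
Bridge: 0.7·7.6 + 0.3·0.1 = 5.35
Tunnel: 0.7·9.8 + 0.3·3.4 = 7.88
Loop: 0.7·7.7 + 0.3·0.5 = 5.54
Highest Hurwicz score = 7.88 → Tunnel.

Tunnel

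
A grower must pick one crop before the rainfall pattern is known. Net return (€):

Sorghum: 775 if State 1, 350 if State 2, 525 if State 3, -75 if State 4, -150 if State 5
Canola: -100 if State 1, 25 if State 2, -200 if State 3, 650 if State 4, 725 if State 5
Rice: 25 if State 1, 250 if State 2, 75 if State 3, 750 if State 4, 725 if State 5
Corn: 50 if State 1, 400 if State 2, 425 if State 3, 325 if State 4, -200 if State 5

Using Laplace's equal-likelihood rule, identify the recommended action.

Rice

Row averages: Sorghum=285, Canola=220, Rice=365, Corn=200
Highest average = 365 → Rice.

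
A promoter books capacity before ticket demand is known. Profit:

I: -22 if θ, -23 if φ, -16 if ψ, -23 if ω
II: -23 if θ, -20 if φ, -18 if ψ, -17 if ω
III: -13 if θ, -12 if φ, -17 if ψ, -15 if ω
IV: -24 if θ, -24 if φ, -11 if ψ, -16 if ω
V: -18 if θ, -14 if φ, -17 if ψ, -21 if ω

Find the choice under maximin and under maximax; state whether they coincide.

maximin → III; maximax → IV (disagree)

Row minima: I=-23, II=-23, III=-17, IV=-24, V=-21
Best worst-case = -17 → III.
Row maxima: I=-16, II=-17, III=-12, IV=-11, V=-14
Best best-case = -11 → IV.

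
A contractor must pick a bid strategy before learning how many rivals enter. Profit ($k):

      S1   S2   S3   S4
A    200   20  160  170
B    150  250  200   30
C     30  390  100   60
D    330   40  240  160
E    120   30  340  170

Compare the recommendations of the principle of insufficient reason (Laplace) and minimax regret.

laplace → D; minimax regret → B (disagree)

Row averages: A=137.5, B=157.5, C=145, D=192.5, E=165
Highest average = 192.5 → D.
Column bests: S1=330, S2=390, S3=340, S4=170.
A regrets: 130, 370, 180, 0 → max 370
B regrets: 180, 140, 140, 140 → max 180
C regrets: 300, 0, 240, 110 → max 300
D regrets: 0, 350, 100, 10 → max 350
E regrets: 210, 360, 0, 0 → max 360
Smallest max regret = 180 → B.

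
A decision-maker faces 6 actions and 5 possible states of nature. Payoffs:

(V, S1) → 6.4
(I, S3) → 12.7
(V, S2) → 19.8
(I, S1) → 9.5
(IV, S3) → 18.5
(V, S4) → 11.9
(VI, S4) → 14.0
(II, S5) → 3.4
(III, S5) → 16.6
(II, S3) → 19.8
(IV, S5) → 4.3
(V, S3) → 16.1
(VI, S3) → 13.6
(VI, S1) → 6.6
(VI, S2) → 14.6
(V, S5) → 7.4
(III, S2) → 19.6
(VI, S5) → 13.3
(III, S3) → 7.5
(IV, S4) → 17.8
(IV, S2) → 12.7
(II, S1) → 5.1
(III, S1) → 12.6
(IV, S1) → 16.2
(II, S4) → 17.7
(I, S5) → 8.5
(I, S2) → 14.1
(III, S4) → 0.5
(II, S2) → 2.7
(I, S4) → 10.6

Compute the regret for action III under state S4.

Best payoff under S4 is 17.8.
Regret = 17.8 − 0.5 = 17.3.

17.3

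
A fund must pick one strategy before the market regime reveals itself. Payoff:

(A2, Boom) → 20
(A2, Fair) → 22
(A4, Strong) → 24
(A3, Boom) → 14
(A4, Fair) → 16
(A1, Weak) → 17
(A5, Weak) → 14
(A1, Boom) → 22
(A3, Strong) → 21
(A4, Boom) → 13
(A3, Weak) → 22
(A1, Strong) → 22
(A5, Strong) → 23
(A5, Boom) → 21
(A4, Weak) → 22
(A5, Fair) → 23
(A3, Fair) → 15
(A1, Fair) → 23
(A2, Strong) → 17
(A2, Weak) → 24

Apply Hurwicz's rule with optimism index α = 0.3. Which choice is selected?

A2

A1: 0.3·23 + 0.7·17 = 18.8
A2: 0.3·24 + 0.7·17 = 19.1
A3: 0.3·22 + 0.7·14 = 16.4
A4: 0.3·24 + 0.7·13 = 16.3
A5: 0.3·23 + 0.7·14 = 16.7
Highest Hurwicz score = 19.1 → A2.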